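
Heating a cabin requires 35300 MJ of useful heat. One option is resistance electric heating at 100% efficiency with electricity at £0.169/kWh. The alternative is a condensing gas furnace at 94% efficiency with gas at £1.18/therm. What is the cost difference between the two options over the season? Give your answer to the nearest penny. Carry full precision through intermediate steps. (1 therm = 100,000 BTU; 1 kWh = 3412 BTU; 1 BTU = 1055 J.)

Heat load = 35300 MJ = 35,300,000,000 J / 1055 = 33,459,716 BTU
Gas: input = 33,459,716 / 0.94 = 35,595,442 BTU = 356 therm → 356 × £1.18 = £420.03
Electric: 33,459,716 BTU / 3412 = 9,806 kWh → × £0.169 = £1,657.30
Difference = |£420.03 − £1,657.30| = £1,237.27

£1237.27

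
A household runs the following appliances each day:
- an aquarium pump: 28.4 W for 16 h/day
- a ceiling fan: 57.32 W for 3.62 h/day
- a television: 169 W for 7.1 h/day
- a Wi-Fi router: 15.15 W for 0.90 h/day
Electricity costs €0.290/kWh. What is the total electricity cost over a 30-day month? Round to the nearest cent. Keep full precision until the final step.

aquarium pump: 28.4 W × 16 h × 30 d = 13,632 Wh = 13.63 kWh
ceiling fan: 57.32 W × 3.62 h × 30 d = 6,225 Wh = 6.225 kWh
television: 169 W × 7.1 h × 30 d = 35,997 Wh = 36 kWh
Wi-Fi router: 15.15 W × 0.90 h × 30 d = 409 Wh = 0.4091 kWh
Total energy = 13.63 + 6.225 + 36 + 0.4091 = 56.26 kWh
Cost = 56.26 kWh × €0.290 = €16.32

€16.32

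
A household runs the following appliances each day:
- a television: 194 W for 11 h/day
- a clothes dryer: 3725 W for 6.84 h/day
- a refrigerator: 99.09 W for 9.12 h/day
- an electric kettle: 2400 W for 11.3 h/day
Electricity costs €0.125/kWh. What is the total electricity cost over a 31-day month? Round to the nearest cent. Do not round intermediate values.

television: 194 W × 11 h × 31 d = 66,154 Wh = 66.15 kWh
clothes dryer: 3725 W × 6.84 h × 31 d = 789,849 Wh = 789.8 kWh
refrigerator: 99.09 W × 9.12 h × 31 d = 28,015 Wh = 28.01 kWh
electric kettle: 2400 W × 11.3 h × 31 d = 840,720 Wh = 840.7 kWh
Total energy = 66.15 + 789.8 + 28.01 + 840.7 = 1,725 kWh
Cost = 1,725 kWh × €0.125 = €215.59

€215.59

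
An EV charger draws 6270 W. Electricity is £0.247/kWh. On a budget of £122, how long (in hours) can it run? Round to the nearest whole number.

79 h

Energy budget = £122 / £0.247 per kWh = 493.9 kWh = 493,927 Wh
Runtime = 493,927 Wh / 6270 W = 78.78 h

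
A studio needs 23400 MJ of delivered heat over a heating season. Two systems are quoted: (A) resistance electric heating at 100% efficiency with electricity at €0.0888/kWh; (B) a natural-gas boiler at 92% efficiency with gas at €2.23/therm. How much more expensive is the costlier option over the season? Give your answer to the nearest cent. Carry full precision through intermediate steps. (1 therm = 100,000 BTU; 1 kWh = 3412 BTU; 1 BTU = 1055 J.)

Heat load = 23400 MJ = 23,400,000,000 J / 1055 = 22,180,095 BTU
Gas: input = 22,180,095 / 0.920 = 24,108,799 BTU = 241.1 therm → 241.1 × €2.23 = €537.63
Electric: 22,180,095 BTU / 3412 = 6,501 kWh → × €0.0888 = €577.25
Difference = |€537.63 − €577.25| = €39.63

€39.63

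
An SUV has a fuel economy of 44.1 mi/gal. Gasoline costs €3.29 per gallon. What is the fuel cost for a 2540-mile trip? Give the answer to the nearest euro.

€189

Fuel = 2540 mi / 44.1 mpg = 57.6 gal
Cost = 57.6 gal × €3.29/gal = €189.49 ≈ €189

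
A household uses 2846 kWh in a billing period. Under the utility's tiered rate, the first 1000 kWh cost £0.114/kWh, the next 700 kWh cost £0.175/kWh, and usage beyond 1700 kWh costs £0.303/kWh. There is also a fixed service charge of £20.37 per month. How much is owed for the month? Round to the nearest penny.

First 1000 kWh × £0.114 = £114.00
Next 700 kWh × £0.175 = £122.50
Remaining 1146 kWh × £0.303 = £347.24
Energy charge = £583.74; + service £20.37 = £604.11

£604.11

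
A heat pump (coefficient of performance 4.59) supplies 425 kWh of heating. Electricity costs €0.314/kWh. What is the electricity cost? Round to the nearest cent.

€29.07

Electrical input = 425 kWh / 4.59 = 92.59 kWh
Cost = 92.59 × €0.314/kWh = €29.07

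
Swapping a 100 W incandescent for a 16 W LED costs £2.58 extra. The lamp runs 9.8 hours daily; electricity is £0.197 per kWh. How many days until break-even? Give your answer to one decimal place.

15.9 days

Power saved = 100 − 16 = 84 W
Daily energy saved = 84 W × 9.8 h = 823.2 Wh = 0.8232 kWh
Daily savings = 0.8232 × £0.197 = £0.1622
Payback = £2.58 / £0.1622 per day = 15.91 days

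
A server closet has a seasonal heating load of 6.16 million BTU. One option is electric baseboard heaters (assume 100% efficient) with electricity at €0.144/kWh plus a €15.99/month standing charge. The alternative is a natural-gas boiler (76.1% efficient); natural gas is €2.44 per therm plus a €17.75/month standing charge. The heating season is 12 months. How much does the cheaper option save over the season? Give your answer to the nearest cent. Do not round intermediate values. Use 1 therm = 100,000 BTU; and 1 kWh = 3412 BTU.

€41.35

Heat load = 6.16 × 10⁶ BTU = 6,160,000 BTU
Gas: input = 6,160,000 / 0.761 = 8,094,612 BTU = 80.95 therm → 80.95 × €2.44 = €197.51; + 12 × €17.75 standing = €410.51
Electric: 6,160,000 BTU / 3412 = 1,805 kWh → × €0.144 = €259.98; + 12 × €15.99 standing = €451.86
Difference = |€410.51 − €451.86| = €41.35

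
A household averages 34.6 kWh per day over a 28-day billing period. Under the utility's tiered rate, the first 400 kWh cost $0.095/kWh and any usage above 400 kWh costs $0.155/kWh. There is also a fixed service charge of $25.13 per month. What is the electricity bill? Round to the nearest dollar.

$151

Usage = 34.6 kWh/day × 28 days = 968.8 kWh
First 400 kWh × $0.095 = $38.00
Remaining 568.8 kWh × $0.155 = $88.16
Energy charge = $126.16; + service $25.13 = $151.29 ≈ $151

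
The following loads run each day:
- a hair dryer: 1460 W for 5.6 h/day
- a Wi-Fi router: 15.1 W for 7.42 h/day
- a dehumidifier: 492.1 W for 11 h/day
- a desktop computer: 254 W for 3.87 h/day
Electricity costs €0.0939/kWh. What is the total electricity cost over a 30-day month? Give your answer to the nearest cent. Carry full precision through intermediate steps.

hair dryer: 1460 W × 5.6 h × 30 d = 245,280 Wh = 245.3 kWh
Wi-Fi router: 15.1 W × 7.42 h × 30 d = 3,361 Wh = 3.361 kWh
dehumidifier: 492.1 W × 11 h × 30 d = 162,393 Wh = 162.4 kWh
desktop computer: 254 W × 3.87 h × 30 d = 29,489 Wh = 29.49 kWh
Total energy = 245.3 + 3.361 + 162.4 + 29.49 = 440.5 kWh
Cost = 440.5 kWh × €0.0939 = €41.37

€41.37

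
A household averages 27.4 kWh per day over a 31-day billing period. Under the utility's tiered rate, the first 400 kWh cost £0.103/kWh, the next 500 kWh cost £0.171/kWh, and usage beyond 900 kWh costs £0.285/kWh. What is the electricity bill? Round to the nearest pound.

£118

Usage = 27.4 kWh/day × 31 days = 849.4 kWh
First 400 kWh × £0.103 = £41.20
Next 449.4 kWh × £0.171 = £76.85
Remaining tier: 0 kWh (not reached)
Total = £118.05 ≈ £118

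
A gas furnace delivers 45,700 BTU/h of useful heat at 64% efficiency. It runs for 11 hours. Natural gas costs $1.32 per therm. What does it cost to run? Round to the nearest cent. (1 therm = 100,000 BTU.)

$10.37

Heat delivered = 45,700 BTU/h × 11 h = 502,700 BTU
Gas input = 502,700 / 0.64 = 785,469 BTU
= 785,469 / 100,000 = 7.855 therm
Cost = 7.855 × $1.32/therm = $10.37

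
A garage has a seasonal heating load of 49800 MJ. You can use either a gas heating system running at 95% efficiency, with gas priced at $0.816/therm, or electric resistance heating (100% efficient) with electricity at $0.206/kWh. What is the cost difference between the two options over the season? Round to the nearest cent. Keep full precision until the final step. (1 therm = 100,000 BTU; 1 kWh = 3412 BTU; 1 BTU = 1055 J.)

$2444.48

Heat load = 49800 MJ = 49,800,000,000 J / 1055 = 47,203,791 BTU
Gas: input = 47,203,791 / 0.95 = 49,688,202 BTU = 496.9 therm → 496.9 × $0.816 = $405.46
Electric: 47,203,791 BTU / 3412 = 13,830 kWh → × $0.206 = $2,849.94
Difference = |$405.46 − $2,849.94| = $2,444.48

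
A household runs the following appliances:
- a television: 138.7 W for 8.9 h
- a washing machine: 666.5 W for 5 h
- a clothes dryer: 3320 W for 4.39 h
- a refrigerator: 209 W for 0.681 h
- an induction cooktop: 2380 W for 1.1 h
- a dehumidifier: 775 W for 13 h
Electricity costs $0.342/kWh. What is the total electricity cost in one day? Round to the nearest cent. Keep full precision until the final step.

television: 138.7 W × 8.9 h = 1,234 Wh = 1.234 kWh
washing machine: 666.5 W × 5 h = 3,332 Wh = 3.333 kWh
clothes dryer: 3320 W × 4.39 h = 14,575 Wh = 14.57 kWh
refrigerator: 209 W × 0.681 h = 142 Wh = 0.1423 kWh
induction cooktop: 2380 W × 1.1 h = 2,618 Wh = 2.618 kWh
dehumidifier: 775 W × 13 h = 10,075 Wh = 10.07 kWh
Total energy = 1.234 + 3.333 + 14.57 + 0.1423 + 2.618 + 10.07 = 31.98 kWh
Cost = 31.98 kWh × $0.342 = $10.94

$10.94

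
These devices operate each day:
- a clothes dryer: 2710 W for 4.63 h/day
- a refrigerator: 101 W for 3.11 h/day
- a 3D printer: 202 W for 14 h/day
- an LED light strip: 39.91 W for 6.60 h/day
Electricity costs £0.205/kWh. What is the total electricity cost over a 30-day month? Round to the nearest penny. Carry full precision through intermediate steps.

£98.11

clothes dryer: 2710 W × 4.63 h × 30 d = 376,419 Wh = 376.4 kWh
refrigerator: 101 W × 3.11 h × 30 d = 9,423 Wh = 9.423 kWh
3D printer: 202 W × 14 h × 30 d = 84,840 Wh = 84.84 kWh
LED light strip: 39.91 W × 6.60 h × 30 d = 7,902 Wh = 7.902 kWh
Total energy = 376.4 + 9.423 + 84.84 + 7.902 = 478.6 kWh
Cost = 478.6 kWh × £0.205 = £98.11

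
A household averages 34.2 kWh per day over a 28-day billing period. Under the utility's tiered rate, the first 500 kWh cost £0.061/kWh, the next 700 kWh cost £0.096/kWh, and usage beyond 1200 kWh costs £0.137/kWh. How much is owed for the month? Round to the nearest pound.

Usage = 34.2 kWh/day × 28 days = 957.6 kWh
First 500 kWh × £0.061 = £30.50
Next 457.6 kWh × £0.096 = £43.93
Remaining tier: 0 kWh (not reached)
Total = £74.43 ≈ £74

£74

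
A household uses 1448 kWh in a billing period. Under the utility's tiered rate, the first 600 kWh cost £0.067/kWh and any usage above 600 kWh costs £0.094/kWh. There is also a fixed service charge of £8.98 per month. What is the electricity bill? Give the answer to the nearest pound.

£129

First 600 kWh × £0.067 = £40.20
Remaining 848 kWh × £0.094 = £79.71
Energy charge = £119.91; + service £8.98 = £128.89 ≈ £129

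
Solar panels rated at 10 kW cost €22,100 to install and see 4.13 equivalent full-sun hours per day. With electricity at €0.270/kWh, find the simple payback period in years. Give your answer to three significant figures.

Daily generation = 10 kW × 4.13 h = 41.3 kWh
Annual generation = 41.3 × 365 = 15074 kWh
Annual savings = 15074 × €0.270 = €4,070.11
Payback = €22,100 / €4,070.11 = 5.43 years

5.43 years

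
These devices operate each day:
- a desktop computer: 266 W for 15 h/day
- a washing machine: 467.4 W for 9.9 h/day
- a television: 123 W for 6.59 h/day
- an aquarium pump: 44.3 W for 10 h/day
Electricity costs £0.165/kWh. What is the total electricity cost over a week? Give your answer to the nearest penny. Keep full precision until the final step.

£11.40

desktop computer: 266 W × 15 h × 7 d = 27,930 Wh = 27.93 kWh
washing machine: 467.4 W × 9.9 h × 7 d = 32,391 Wh = 32.39 kWh
television: 123 W × 6.59 h × 7 d = 5,674 Wh = 5.674 kWh
aquarium pump: 44.3 W × 10 h × 7 d = 3,101 Wh = 3.101 kWh
Total energy = 27.93 + 32.39 + 5.674 + 3.101 = 69.1 kWh
Cost = 69.1 kWh × £0.165 = £11.40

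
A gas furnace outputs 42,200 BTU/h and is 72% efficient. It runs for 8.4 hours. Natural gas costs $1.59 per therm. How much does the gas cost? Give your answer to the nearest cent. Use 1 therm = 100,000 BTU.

$7.83

Heat delivered = 42,200 BTU/h × 8.4 h = 354,480 BTU
Gas input = 354,480 / 0.72 = 492,333 BTU
= 492,333 / 100,000 = 4.923 therm
Cost = 4.923 × $1.59/therm = $7.83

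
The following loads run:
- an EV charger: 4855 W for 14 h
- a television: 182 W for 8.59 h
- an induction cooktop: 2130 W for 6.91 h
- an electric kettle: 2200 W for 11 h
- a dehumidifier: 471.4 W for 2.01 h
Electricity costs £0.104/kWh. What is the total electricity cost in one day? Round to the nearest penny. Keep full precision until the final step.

EV charger: 4855 W × 14 h = 67,970 Wh = 67.97 kWh
television: 182 W × 8.59 h = 1,563 Wh = 1.563 kWh
induction cooktop: 2130 W × 6.91 h = 14,718 Wh = 14.72 kWh
electric kettle: 2200 W × 11 h = 24,200 Wh = 24.2 kWh
dehumidifier: 471.4 W × 2.01 h = 948 Wh = 0.9475 kWh
Total energy = 67.97 + 1.563 + 14.72 + 24.2 + 0.9475 = 109.4 kWh
Cost = 109.4 kWh × £0.104 = £11.38

£11.38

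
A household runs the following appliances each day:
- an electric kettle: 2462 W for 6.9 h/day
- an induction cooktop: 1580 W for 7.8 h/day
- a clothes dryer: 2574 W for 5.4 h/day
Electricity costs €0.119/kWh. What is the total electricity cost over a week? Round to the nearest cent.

€36.00

electric kettle: 2462 W × 6.9 h × 7 d = 118,915 Wh = 118.9 kWh
induction cooktop: 1580 W × 7.8 h × 7 d = 86,268 Wh = 86.27 kWh
clothes dryer: 2574 W × 5.4 h × 7 d = 97,297 Wh = 97.3 kWh
Total energy = 118.9 + 86.27 + 97.3 = 302.5 kWh
Cost = 302.5 kWh × €0.119 = €36.00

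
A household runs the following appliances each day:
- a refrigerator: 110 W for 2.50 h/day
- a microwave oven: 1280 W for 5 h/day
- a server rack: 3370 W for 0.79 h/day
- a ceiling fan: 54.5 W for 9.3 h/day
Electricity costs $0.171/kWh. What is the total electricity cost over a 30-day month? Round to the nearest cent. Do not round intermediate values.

$50.50

refrigerator: 110 W × 2.50 h × 30 d = 8,250 Wh = 8.25 kWh
microwave oven: 1280 W × 5 h × 30 d = 192,000 Wh = 192 kWh
server rack: 3370 W × 0.79 h × 30 d = 79,869 Wh = 79.87 kWh
ceiling fan: 54.5 W × 9.3 h × 30 d = 15,206 Wh = 15.21 kWh
Total energy = 8.25 + 192 + 79.87 + 15.21 = 295.3 kWh
Cost = 295.3 kWh × $0.171 = $50.50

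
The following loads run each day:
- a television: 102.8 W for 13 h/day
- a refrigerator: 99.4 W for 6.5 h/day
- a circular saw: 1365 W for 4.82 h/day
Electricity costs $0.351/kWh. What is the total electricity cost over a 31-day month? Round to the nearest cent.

$93.16

television: 102.8 W × 13 h × 31 d = 41,428 Wh = 41.43 kWh
refrigerator: 99.4 W × 6.5 h × 31 d = 20,029 Wh = 20.03 kWh
circular saw: 1365 W × 4.82 h × 31 d = 203,958 Wh = 204 kWh
Total energy = 41.43 + 20.03 + 204 = 265.4 kWh
Cost = 265.4 kWh × $0.351 = $93.16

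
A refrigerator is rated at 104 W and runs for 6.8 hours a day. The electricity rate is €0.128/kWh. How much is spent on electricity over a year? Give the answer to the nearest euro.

€33

Energy = 104 W × 6.8 h/day × 365 days = 258,128 Wh = 258.1 kWh
Cost = 258.1 kWh × €0.128/kWh = €33.04 ≈ €33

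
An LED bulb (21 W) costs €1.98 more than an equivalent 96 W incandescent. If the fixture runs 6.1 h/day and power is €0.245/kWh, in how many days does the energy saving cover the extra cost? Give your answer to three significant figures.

Power saved = 96 − 21 = 75 W
Daily energy saved = 75 W × 6.1 h = 457.5 Wh = 0.4575 kWh
Daily savings = 0.4575 × €0.245 = €0.1121
Payback = €1.98 / €0.1121 per day = 17.66 days

17.7 days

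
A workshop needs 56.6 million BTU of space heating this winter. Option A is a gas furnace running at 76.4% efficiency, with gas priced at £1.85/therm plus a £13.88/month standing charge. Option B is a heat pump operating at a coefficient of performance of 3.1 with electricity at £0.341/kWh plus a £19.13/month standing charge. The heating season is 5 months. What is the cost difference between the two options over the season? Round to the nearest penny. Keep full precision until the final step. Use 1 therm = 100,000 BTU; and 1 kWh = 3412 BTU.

£480.44

Heat load = 56.6 × 10⁶ BTU = 56,600,000 BTU
Gas: input = 56,600,000 / 0.764 = 74,083,770 BTU = 740.8 therm → 740.8 × £1.85 = £1,370.55; + 5 × £13.88 standing = £1,439.95
Heat pump: 56,600,000 BTU / 3412 = 16,590 kWh heat; / 3.1 = 5,351 kWh in → × £0.341 = £1,824.74; + 5 × £19.13 standing = £1,920.39
Difference = |£1,439.95 − £1,920.39| = £480.44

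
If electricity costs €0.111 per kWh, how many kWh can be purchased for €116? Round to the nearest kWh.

€116 / €0.111 per kWh = 1,045 kWh

1045 kWh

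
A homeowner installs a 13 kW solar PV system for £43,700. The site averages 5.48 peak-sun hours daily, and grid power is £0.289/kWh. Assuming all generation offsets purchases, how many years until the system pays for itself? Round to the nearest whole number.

6 years

Daily generation = 13 kW × 5.48 h = 71.24 kWh
Annual generation = 71.24 × 365 = 26003 kWh
Annual savings = 26003 × £0.289 = £7,514.75
Payback = £43,700 / £7,514.75 = 5.82 years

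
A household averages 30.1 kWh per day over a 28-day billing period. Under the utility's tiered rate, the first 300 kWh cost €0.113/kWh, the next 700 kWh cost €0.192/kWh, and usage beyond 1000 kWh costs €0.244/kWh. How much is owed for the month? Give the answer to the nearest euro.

€138

Usage = 30.1 kWh/day × 28 days = 842.8 kWh
First 300 kWh × €0.113 = €33.90
Next 542.8 kWh × €0.192 = €104.22
Remaining tier: 0 kWh (not reached)
Total = €138.12 ≈ €138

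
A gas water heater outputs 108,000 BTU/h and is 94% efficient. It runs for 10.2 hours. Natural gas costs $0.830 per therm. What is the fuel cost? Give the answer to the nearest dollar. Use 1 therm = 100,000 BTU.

Heat delivered = 108,000 BTU/h × 10.2 h = 1,101,600 BTU
Gas input = 1,101,600 / 0.94 = 1,171,915 BTU
= 1,171,915 / 100,000 = 11.72 therm
Cost = 11.72 × $0.830/therm = $9.73 ≈ $10

$10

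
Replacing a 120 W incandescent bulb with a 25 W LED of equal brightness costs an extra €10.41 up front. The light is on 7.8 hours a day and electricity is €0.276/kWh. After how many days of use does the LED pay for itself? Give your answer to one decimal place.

Power saved = 120 − 25 = 95 W
Daily energy saved = 95 W × 7.8 h = 741 Wh = 0.741 kWh
Daily savings = 0.741 × €0.276 = €0.2045
Payback = €10.41 / €0.2045 per day = 50.9 days

50.9 days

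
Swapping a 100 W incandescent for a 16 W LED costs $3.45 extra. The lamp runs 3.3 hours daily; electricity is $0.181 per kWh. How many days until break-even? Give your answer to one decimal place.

68.8 days

Power saved = 100 − 16 = 84 W
Daily energy saved = 84 W × 3.3 h = 277.2 Wh = 0.2772 kWh
Daily savings = 0.2772 × $0.181 = $0.0502
Payback = $3.45 / $0.0502 per day = 68.76 days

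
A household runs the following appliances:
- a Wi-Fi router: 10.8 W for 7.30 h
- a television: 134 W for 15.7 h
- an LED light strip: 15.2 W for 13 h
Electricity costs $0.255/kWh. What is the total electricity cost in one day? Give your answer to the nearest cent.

$0.61

Wi-Fi router: 10.8 W × 7.30 h = 79 Wh = 0.07884 kWh
television: 134 W × 15.7 h = 2,104 Wh = 2.104 kWh
LED light strip: 15.2 W × 13 h = 198 Wh = 0.1976 kWh
Total energy = 0.07884 + 2.104 + 0.1976 = 2.38 kWh
Cost = 2.38 kWh × $0.255 = $0.61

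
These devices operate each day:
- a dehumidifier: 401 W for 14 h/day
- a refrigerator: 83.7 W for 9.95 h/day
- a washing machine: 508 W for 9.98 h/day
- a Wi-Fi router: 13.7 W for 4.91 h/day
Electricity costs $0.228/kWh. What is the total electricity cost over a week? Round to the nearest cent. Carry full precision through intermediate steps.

$18.49

dehumidifier: 401 W × 14 h × 7 d = 39,298 Wh = 39.3 kWh
refrigerator: 83.7 W × 9.95 h × 7 d = 5,830 Wh = 5.83 kWh
washing machine: 508 W × 9.98 h × 7 d = 35,489 Wh = 35.49 kWh
Wi-Fi router: 13.7 W × 4.91 h × 7 d = 471 Wh = 0.4709 kWh
Total energy = 39.3 + 5.83 + 35.49 + 0.4709 = 81.09 kWh
Cost = 81.09 kWh × $0.228 = $18.49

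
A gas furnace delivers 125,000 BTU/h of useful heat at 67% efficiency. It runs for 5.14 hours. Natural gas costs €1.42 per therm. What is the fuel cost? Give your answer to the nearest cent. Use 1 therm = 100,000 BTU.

€13.62

Heat delivered = 125,000 BTU/h × 5.14 h = 642,500 BTU
Gas input = 642,500 / 0.67 = 958,955 BTU
= 958,955 / 100,000 = 9.59 therm
Cost = 9.59 × €1.42/therm = €13.62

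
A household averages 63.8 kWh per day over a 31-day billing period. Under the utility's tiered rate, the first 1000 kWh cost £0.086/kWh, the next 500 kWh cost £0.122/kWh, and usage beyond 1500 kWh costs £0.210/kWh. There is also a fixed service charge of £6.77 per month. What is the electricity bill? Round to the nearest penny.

Usage = 63.8 kWh/day × 31 days = 1977.8 kWh
First 1000 kWh × £0.086 = £86.00
Next 500 kWh × £0.122 = £61.00
Remaining 477.8 kWh × £0.210 = £100.34
Energy charge = £247.34; + service £6.77 = £254.11

£254.11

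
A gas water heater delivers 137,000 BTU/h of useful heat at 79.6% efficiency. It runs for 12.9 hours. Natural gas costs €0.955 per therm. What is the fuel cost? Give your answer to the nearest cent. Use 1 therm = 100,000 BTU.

€21.20

Heat delivered = 137,000 BTU/h × 12.9 h = 1,767,300 BTU
Gas input = 1,767,300 / 0.796 = 2,220,226 BTU
= 2,220,226 / 100,000 = 22.2 therm
Cost = 22.2 × €0.955/therm = €21.20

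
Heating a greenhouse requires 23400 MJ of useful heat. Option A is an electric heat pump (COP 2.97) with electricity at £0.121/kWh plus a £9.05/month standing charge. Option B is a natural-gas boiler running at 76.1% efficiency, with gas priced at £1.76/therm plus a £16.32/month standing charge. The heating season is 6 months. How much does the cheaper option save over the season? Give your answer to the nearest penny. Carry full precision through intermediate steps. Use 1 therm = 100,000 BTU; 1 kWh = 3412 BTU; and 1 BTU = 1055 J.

Heat load = 23400 MJ = 23,400,000,000 J / 1055 = 22,180,095 BTU
Gas: input = 22,180,095 / 0.761 = 29,145,985 BTU = 291.5 therm → 291.5 × £1.76 = £512.97; + 6 × £16.32 standing = £610.89
Heat pump: 22,180,095 BTU / 3412 = 6,501 kWh heat; / 2.97 = 2,189 kWh in → × £0.121 = £264.84; + 6 × £9.05 standing = £319.14
Difference = |£610.89 − £319.14| = £291.75

£291.75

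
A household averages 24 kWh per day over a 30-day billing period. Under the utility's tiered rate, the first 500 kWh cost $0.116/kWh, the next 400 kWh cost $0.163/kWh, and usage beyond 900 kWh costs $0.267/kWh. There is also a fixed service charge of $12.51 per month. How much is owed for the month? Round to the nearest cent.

Usage = 24 kWh/day × 30 days = 720 kWh
First 500 kWh × $0.116 = $58.00
Next 220 kWh × $0.163 = $35.86
Remaining tier: 0 kWh (not reached)
Energy charge = $93.86; + service $12.51 = $106.37

$106.37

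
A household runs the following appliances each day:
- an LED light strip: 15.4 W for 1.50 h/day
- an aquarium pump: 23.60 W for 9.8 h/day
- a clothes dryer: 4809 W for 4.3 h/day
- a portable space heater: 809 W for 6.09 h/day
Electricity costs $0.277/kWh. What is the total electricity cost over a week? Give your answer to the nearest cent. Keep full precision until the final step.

LED light strip: 15.4 W × 1.50 h × 7 d = 162 Wh = 0.1617 kWh
aquarium pump: 23.60 W × 9.8 h × 7 d = 1,619 Wh = 1.619 kWh
clothes dryer: 4809 W × 4.3 h × 7 d = 144,751 Wh = 144.8 kWh
portable space heater: 809 W × 6.09 h × 7 d = 34,488 Wh = 34.49 kWh
Total energy = 0.1617 + 1.619 + 144.8 + 34.49 = 181 kWh
Cost = 181 kWh × $0.277 = $50.14

$50.14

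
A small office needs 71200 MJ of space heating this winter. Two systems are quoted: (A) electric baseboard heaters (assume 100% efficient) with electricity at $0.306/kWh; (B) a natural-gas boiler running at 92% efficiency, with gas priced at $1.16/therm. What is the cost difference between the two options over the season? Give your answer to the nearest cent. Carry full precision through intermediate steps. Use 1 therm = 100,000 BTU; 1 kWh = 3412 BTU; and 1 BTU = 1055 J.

$5201.63

Heat load = 71200 MJ = 71,200,000,000 J / 1055 = 67,488,152 BTU
Gas: input = 67,488,152 / 0.92 = 73,356,687 BTU = 733.6 therm → 733.6 × $1.16 = $850.94
Electric: 67,488,152 BTU / 3412 = 19,780 kWh → × $0.306 = $6,052.57
Difference = |$850.94 − $6,052.57| = $5,201.63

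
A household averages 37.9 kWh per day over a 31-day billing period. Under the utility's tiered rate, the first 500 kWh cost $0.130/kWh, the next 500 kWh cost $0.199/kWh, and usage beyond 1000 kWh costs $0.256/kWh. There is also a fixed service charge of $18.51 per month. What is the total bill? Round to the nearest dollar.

$228

Usage = 37.9 kWh/day × 31 days = 1174.9 kWh
First 500 kWh × $0.130 = $65.00
Next 500 kWh × $0.199 = $99.50
Remaining 174.9 kWh × $0.256 = $44.77
Energy charge = $209.27; + service $18.51 = $227.78 ≈ $228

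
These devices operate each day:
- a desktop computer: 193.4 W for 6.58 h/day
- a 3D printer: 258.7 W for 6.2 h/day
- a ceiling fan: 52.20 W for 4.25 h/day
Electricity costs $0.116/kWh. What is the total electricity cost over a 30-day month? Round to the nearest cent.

desktop computer: 193.4 W × 6.58 h × 30 d = 38,177 Wh = 38.18 kWh
3D printer: 258.7 W × 6.2 h × 30 d = 48,118 Wh = 48.12 kWh
ceiling fan: 52.20 W × 4.25 h × 30 d = 6,656 Wh = 6.656 kWh
Total energy = 38.18 + 48.12 + 6.656 = 92.95 kWh
Cost = 92.95 kWh × $0.116 = $10.78

$10.78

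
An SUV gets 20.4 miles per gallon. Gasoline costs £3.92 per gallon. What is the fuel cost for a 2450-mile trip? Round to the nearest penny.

£470.78

Fuel = 2450 mi / 20.4 mpg = 120.1 gal
Cost = 120.1 gal × £3.92/gal = £470.78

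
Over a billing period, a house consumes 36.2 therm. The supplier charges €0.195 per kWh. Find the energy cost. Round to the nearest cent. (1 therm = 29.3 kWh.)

€206.83

36.2 therm × (29.3 kWh/therm) = 1,061 kWh
Cost = 1,061 kWh × €0.195/kWh = €206.83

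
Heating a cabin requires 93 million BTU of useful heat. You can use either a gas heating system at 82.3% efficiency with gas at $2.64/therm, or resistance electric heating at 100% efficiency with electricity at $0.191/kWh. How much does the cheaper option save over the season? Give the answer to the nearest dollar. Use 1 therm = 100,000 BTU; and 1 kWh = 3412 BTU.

$2223

Heat load = 93 × 10⁶ BTU = 93,000,000 BTU
Gas: input = 93,000,000 / 0.823 = 113,001,215 BTU = 1,130 therm → 1,130 × $2.64 = $2,983.23
Electric: 93,000,000 BTU / 3412 = 27,260 kWh → × $0.191 = $5,206.04
Difference = |$2,983.23 − $5,206.04| = $2,222.81 ≈ $2223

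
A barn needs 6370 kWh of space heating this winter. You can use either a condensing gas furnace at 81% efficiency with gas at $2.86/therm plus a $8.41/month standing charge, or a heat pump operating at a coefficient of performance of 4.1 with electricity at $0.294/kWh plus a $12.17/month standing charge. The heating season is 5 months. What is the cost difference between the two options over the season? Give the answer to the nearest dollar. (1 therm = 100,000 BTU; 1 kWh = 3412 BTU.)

$292

Heat load = 6370 kWh × 3412 = 21,734,440 BTU
Gas: input = 21,734,440 / 0.81 = 26,832,642 BTU = 268.3 therm → 268.3 × $2.86 = $767.41; + 5 × $8.41 standing = $809.46
Heat pump: 21,734,440 BTU / 3412 = 6,370 kWh heat; / 4.1 = 1,554 kWh in → × $0.294 = $456.78; + 5 × $12.17 standing = $517.63
Difference = |$809.46 − $517.63| = $291.84 ≈ $292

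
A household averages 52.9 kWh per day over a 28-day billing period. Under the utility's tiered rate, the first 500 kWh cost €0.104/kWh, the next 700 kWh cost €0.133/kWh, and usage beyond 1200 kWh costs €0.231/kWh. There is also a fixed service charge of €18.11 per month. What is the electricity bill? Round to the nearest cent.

€228.17

Usage = 52.9 kWh/day × 28 days = 1481.2 kWh
First 500 kWh × €0.104 = €52.00
Next 700 kWh × €0.133 = €93.10
Remaining 281.2 kWh × €0.231 = €64.96
Energy charge = €210.06; + service €18.11 = €228.17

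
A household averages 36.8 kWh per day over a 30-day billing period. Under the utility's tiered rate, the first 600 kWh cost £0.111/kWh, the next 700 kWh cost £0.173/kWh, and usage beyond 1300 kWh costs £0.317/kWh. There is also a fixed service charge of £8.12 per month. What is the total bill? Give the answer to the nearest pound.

Usage = 36.8 kWh/day × 30 days = 1104 kWh
First 600 kWh × £0.111 = £66.60
Next 504 kWh × £0.173 = £87.19
Remaining tier: 0 kWh (not reached)
Energy charge = £153.79; + service £8.12 = £161.91 ≈ £162

£162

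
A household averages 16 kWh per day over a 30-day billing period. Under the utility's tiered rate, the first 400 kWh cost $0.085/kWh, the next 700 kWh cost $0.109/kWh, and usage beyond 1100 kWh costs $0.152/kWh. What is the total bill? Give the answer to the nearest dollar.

Usage = 16 kWh/day × 30 days = 480 kWh
First 400 kWh × $0.085 = $34.00
Next 80 kWh × $0.109 = $8.72
Remaining tier: 0 kWh (not reached)
Total = $42.72 ≈ $43

$43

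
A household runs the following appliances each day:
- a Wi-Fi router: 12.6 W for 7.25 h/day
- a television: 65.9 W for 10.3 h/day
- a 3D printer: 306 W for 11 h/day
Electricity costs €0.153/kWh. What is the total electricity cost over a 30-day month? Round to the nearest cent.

€18.98

Wi-Fi router: 12.6 W × 7.25 h × 30 d = 2,740 Wh = 2.74 kWh
television: 65.9 W × 10.3 h × 30 d = 20,363 Wh = 20.36 kWh
3D printer: 306 W × 11 h × 30 d = 100,980 Wh = 101 kWh
Total energy = 2.74 + 20.36 + 101 = 124.1 kWh
Cost = 124.1 kWh × €0.153 = €18.98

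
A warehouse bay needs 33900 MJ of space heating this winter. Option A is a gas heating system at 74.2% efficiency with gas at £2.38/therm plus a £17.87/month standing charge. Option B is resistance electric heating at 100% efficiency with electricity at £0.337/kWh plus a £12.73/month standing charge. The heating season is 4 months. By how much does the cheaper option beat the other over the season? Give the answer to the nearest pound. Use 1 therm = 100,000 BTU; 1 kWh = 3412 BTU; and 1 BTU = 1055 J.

£2122

Heat load = 33900 MJ = 33,900,000,000 J / 1055 = 32,132,701 BTU
Gas: input = 32,132,701 / 0.742 = 43,305,528 BTU = 433.1 therm → 433.1 × £2.38 = £1,030.67; + 4 × £17.87 standing = £1,102.15
Electric: 32,132,701 BTU / 3412 = 9,418 kWh → × £0.337 = £3,173.72; + 4 × £12.73 standing = £3,224.64
Difference = |£1,102.15 − £3,224.64| = £2,122.48 ≈ £2122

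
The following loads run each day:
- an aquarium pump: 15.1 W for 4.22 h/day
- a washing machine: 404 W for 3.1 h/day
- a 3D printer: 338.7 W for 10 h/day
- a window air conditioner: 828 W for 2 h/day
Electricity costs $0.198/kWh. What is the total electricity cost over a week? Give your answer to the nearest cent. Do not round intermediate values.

$8.81

aquarium pump: 15.1 W × 4.22 h × 7 d = 446 Wh = 0.4461 kWh
washing machine: 404 W × 3.1 h × 7 d = 8,767 Wh = 8.767 kWh
3D printer: 338.7 W × 10 h × 7 d = 23,709 Wh = 23.71 kWh
window air conditioner: 828 W × 2 h × 7 d = 11,592 Wh = 11.59 kWh
Total energy = 0.4461 + 8.767 + 23.71 + 11.59 = 44.51 kWh
Cost = 44.51 kWh × $0.198 = $8.81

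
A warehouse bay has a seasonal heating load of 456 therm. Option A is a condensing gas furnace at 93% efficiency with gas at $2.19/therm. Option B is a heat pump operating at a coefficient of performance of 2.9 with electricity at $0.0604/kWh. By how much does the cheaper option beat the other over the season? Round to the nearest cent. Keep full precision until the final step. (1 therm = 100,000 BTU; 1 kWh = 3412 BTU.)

Heat load = 456 therm × 100,000 = 45,600,000 BTU
Gas: input = 45,600,000 / 0.93 = 49,032,258 BTU = 490.3 therm → 490.3 × $2.19 = $1,073.81
Heat pump: 45,600,000 BTU / 3412 = 13,360 kWh heat; / 2.9 = 4,608 kWh in → × $0.0604 = $278.35
Difference = |$1,073.81 − $278.35| = $795.45

$795.45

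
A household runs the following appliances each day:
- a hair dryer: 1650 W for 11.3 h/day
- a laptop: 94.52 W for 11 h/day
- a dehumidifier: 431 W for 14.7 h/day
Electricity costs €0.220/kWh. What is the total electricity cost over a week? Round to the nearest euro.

hair dryer: 1650 W × 11.3 h × 7 d = 130,515 Wh = 130.5 kWh
laptop: 94.52 W × 11 h × 7 d = 7,278 Wh = 7.278 kWh
dehumidifier: 431 W × 14.7 h × 7 d = 44,350 Wh = 44.35 kWh
Total energy = 130.5 + 7.278 + 44.35 = 182.1 kWh
Cost = 182.1 kWh × €0.220 = €40.07 ≈ €40

€40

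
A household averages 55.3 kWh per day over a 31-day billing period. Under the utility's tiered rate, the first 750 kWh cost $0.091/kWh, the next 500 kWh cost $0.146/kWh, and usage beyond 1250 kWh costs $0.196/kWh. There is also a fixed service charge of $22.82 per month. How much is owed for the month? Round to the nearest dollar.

Usage = 55.3 kWh/day × 31 days = 1714.3 kWh
First 750 kWh × $0.091 = $68.25
Next 500 kWh × $0.146 = $73.00
Remaining 464.3 kWh × $0.196 = $91.00
Energy charge = $232.25; + service $22.82 = $255.07 ≈ $255

$255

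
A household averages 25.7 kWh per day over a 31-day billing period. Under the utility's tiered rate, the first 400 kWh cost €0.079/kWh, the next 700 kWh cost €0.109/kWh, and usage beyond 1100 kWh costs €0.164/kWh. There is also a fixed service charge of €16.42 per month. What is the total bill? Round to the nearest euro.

Usage = 25.7 kWh/day × 31 days = 796.7 kWh
First 400 kWh × €0.079 = €31.60
Next 396.7 kWh × €0.109 = €43.24
Remaining tier: 0 kWh (not reached)
Energy charge = €74.84; + service €16.42 = €91.26 ≈ €91

€91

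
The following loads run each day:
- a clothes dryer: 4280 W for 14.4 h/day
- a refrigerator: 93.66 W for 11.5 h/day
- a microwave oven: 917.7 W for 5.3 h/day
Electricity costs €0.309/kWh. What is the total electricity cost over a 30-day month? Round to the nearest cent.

€626.40

clothes dryer: 4280 W × 14.4 h × 30 d = 1,848,960 Wh = 1,849 kWh
refrigerator: 93.66 W × 11.5 h × 30 d = 32,313 Wh = 32.31 kWh
microwave oven: 917.7 W × 5.3 h × 30 d = 145,914 Wh = 145.9 kWh
Total energy = 1,849 + 32.31 + 145.9 = 2,027 kWh
Cost = 2,027 kWh × €0.309 = €626.40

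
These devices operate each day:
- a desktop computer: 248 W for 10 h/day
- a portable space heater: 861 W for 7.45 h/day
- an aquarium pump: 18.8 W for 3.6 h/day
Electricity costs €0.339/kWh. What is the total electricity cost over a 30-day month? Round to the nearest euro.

desktop computer: 248 W × 10 h × 30 d = 74,400 Wh = 74.4 kWh
portable space heater: 861 W × 7.45 h × 30 d = 192,434 Wh = 192.4 kWh
aquarium pump: 18.8 W × 3.6 h × 30 d = 2,030 Wh = 2.03 kWh
Total energy = 74.4 + 192.4 + 2.03 = 268.9 kWh
Cost = 268.9 kWh × €0.339 = €91.14 ≈ €91

€91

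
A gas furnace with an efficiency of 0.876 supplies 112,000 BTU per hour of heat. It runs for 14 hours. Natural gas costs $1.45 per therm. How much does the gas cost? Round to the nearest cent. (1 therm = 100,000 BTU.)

Heat delivered = 112,000 BTU/h × 14 h = 1,568,000 BTU
Gas input = 1,568,000 / 0.876 = 1,789,954 BTU
= 1,789,954 / 100,000 = 17.9 therm
Cost = 17.9 × $1.45/therm = $25.95

$25.95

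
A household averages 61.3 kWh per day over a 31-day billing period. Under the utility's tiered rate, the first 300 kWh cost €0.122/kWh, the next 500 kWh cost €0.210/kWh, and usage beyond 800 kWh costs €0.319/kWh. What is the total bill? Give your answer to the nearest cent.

€492.60

Usage = 61.3 kWh/day × 31 days = 1900.3 kWh
First 300 kWh × €0.122 = €36.60
Next 500 kWh × €0.210 = €105.00
Remaining 1100.3 kWh × €0.319 = €351.00
Total = €492.60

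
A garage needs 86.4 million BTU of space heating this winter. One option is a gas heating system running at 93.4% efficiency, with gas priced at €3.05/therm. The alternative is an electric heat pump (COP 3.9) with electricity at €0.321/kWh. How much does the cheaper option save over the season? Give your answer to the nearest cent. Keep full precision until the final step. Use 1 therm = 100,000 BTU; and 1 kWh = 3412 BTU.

€737.19

Heat load = 86.4 × 10⁶ BTU = 86,400,000 BTU
Gas: input = 86,400,000 / 0.934 = 92,505,353 BTU = 925.1 therm → 925.1 × €3.05 = €2,821.41
Heat pump: 86,400,000 BTU / 3412 = 25,320 kWh heat; / 3.9 = 6,493 kWh in → × €0.321 = €2,084.23
Difference = |€2,821.41 − €2,084.23| = €737.19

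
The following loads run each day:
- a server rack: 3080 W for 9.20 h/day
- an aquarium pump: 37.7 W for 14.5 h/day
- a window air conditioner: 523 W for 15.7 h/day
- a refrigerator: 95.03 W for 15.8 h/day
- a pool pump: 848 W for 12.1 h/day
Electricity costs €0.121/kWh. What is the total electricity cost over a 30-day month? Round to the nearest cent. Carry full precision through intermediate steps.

server rack: 3080 W × 9.20 h × 30 d = 850,080 Wh = 850.1 kWh
aquarium pump: 37.7 W × 14.5 h × 30 d = 16,400 Wh = 16.4 kWh
window air conditioner: 523 W × 15.7 h × 30 d = 246,333 Wh = 246.3 kWh
refrigerator: 95.03 W × 15.8 h × 30 d = 45,044 Wh = 45.04 kWh
pool pump: 848 W × 12.1 h × 30 d = 307,824 Wh = 307.8 kWh
Total energy = 850.1 + 16.4 + 246.3 + 45.04 + 307.8 = 1,466 kWh
Cost = 1,466 kWh × €0.121 = €177.35

€177.35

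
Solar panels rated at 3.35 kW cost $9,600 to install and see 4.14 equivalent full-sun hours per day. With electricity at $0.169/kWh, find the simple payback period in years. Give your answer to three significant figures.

Daily generation = 3.35 kW × 4.14 h = 13.87 kWh
Annual generation = 13.87 × 365 = 5062.2 kWh
Annual savings = 5062.2 × $0.169 = $855.51
Payback = $9,600 / $855.51 = 11.2 years

11.2 years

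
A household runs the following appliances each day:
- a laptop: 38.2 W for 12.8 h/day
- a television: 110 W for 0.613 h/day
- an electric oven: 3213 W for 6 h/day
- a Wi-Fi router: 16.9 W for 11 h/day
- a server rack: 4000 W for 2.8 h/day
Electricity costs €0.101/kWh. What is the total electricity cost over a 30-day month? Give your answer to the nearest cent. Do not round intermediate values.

€94.60

laptop: 38.2 W × 12.8 h × 30 d = 14,669 Wh = 14.67 kWh
television: 110 W × 0.613 h × 30 d = 2,023 Wh = 2.023 kWh
electric oven: 3213 W × 6 h × 30 d = 578,340 Wh = 578.3 kWh
Wi-Fi router: 16.9 W × 11 h × 30 d = 5,577 Wh = 5.577 kWh
server rack: 4000 W × 2.8 h × 30 d = 336,000 Wh = 336 kWh
Total energy = 14.67 + 2.023 + 578.3 + 5.577 + 336 = 936.6 kWh
Cost = 936.6 kWh × €0.101 = €94.60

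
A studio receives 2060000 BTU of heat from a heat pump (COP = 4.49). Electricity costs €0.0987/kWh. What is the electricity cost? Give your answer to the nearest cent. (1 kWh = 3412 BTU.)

€13.27

Heat delivered = 2,060,000 BTU / 3412 = 603.8 kWh
Electrical input = 603.8 kWh / 4.49 = 134.5 kWh
Cost = 134.5 × €0.0987/kWh = €13.27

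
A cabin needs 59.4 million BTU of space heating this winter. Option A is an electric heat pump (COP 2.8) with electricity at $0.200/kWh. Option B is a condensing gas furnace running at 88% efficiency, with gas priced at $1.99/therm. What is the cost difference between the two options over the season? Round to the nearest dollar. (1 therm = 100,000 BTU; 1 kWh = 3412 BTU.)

Heat load = 59.4 × 10⁶ BTU = 59,400,000 BTU
Gas: input = 59,400,000 / 0.88 = 67,500,000 BTU = 675 therm → 675 × $1.99 = $1,343.25
Heat pump: 59,400,000 BTU / 3412 = 17,410 kWh heat; / 2.8 = 6,218 kWh in → × $0.200 = $1,243.51
Difference = |$1,343.25 − $1,243.51| = $99.74 ≈ $100

$100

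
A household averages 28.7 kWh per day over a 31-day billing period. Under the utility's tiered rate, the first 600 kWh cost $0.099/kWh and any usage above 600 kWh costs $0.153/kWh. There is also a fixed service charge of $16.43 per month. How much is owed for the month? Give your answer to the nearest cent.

$120.15

Usage = 28.7 kWh/day × 31 days = 889.7 kWh
First 600 kWh × $0.099 = $59.40
Remaining 289.7 kWh × $0.153 = $44.32
Energy charge = $103.72; + service $16.43 = $120.15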